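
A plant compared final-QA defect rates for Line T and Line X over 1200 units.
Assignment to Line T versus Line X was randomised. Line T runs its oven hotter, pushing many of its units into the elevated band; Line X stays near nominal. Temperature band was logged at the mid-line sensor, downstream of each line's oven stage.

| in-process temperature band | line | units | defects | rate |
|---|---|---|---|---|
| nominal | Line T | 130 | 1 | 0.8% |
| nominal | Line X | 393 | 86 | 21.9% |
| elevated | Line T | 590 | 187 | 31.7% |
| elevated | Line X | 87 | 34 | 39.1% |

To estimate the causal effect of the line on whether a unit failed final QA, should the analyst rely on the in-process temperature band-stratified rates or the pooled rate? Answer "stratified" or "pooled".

In-process temperature band is recorded after the line and is itself shifted by it — it sits on the causal path from line to outcome. Conditioning on a mediator would strip out part of the effect we want; the pooled comparison gives the total causal effect.
Pooled: Line T 26.1% vs Line X 25.0%; Line X is lower overall.

pooled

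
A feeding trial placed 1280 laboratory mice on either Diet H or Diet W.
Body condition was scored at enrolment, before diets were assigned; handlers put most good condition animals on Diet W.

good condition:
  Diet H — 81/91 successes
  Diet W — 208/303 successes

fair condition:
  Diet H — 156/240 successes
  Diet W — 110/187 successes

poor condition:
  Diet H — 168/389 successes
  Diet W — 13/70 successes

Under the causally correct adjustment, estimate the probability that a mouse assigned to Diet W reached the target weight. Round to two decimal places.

0.47

Starting body condition is set before the diet has any effect — it is not caused by the diet — and it independently drives the outcome. That makes it a confounder, so the causal comparison is within starting body condition levels.
Standardising Diet W to the population starting body condition mix: 0.308·208/303 + 0.334·110/187 + 0.359·13/70 = 0.474.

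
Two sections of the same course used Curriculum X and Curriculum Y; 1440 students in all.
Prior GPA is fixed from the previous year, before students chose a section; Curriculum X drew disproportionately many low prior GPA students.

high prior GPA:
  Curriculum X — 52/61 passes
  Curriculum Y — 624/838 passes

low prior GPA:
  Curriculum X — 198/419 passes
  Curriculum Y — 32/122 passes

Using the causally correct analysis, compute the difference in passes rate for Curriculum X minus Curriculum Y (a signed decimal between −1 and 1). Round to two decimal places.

Prior GPA band differs across teaching methods for reasons unrelated to any effect of the teaching method itself, and it separately predicts the outcome — a classic confounder. We must compare within prior GPA band levels.
Adjusting over the population distribution of prior GPA band: 0.624·(0.852−0.745) + 0.376·(0.473−0.262) = +0.146.

+0.15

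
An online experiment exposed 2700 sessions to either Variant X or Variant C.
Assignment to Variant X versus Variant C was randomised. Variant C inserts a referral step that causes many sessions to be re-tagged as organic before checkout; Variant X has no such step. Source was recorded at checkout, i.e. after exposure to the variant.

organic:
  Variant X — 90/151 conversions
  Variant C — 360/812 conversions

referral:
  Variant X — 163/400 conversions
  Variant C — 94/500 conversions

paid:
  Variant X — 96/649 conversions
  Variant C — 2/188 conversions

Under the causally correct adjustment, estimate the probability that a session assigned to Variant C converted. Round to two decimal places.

Traffic source here is a post-treatment variable shaped by the variant; conditioning on it would introduce bias rather than remove it. The overall comparison is the causal one.
So P(outcome | do(Variant C)) is just the pooled rate for Variant C: 456/1500 = 0.304.

0.30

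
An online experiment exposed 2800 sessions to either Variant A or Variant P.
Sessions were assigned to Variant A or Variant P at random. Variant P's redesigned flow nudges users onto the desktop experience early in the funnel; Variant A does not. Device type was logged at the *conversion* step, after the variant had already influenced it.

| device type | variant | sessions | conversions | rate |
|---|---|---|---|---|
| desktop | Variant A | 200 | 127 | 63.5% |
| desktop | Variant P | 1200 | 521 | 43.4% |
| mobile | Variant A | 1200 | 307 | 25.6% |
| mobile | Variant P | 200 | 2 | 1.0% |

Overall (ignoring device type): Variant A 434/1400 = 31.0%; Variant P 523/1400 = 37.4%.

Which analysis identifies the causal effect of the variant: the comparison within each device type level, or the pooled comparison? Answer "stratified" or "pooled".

pooled

Stratifying would compare variants among sessions the variants themselves sorted into device type groups — a form of selection on an intermediate. The unconditioned pooled rates give the total causal effect.
Pooled: Variant A 31.0% vs Variant P 37.4%; Variant P is higher overall.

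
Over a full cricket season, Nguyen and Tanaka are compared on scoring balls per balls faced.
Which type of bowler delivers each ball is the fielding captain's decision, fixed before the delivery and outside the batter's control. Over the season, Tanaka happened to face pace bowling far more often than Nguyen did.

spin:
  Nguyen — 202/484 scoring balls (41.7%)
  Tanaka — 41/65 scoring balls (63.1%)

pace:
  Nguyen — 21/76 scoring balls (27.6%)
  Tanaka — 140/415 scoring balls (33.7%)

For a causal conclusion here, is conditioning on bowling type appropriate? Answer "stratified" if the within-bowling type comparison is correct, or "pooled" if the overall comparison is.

Here bowling type is a common cause — it drives both which player a case falls under and the outcome. The crude comparison mixes populations; the stratum-specific rates are the causally relevant ones.
Within each level — spin: 41.7% vs 63.1%; pace: 27.6% vs 33.7% — Tanaka is higher every time.

stratified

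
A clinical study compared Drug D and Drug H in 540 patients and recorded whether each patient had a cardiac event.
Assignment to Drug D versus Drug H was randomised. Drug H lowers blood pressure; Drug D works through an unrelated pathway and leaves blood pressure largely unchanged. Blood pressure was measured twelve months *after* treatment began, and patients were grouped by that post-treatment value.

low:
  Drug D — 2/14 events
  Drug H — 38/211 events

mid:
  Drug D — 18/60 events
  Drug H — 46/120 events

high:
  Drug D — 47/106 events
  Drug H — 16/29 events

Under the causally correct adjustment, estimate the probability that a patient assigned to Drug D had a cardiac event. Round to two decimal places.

Blood pressure here is a post-treatment variable shaped by the drug; conditioning on it would introduce bias rather than remove it. The overall comparison is the causal one.
So P(outcome | do(Drug D)) is just the pooled rate for Drug D: 67/180 = 0.372.

0.37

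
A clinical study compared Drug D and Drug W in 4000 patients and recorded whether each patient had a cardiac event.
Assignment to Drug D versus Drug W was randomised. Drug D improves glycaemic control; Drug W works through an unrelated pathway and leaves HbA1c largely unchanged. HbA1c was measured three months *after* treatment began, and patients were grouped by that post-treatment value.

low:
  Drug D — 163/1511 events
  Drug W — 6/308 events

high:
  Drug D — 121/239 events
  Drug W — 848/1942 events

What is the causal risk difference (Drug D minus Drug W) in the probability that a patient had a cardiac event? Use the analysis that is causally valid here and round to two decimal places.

HbA1c is recorded after the drug and is itself shifted by it — it sits on the causal path from drug to outcome. Conditioning on a mediator would strip out part of the effect we want; the pooled comparison gives the total causal effect.
The causal difference is the pooled difference: 0.162 − 0.380 = -0.217.

-0.22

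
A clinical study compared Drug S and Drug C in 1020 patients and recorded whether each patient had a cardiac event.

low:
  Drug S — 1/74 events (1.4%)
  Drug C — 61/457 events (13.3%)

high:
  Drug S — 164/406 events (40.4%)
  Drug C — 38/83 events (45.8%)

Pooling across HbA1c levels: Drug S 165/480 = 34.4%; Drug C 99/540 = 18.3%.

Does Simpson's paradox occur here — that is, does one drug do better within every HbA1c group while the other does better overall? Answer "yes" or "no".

Within each HbA1c level (low 1.4% vs 13.3%; high 40.4% vs 45.8%), Drug S has the lower rate every time. Pooled: 34.4% vs 18.3% — Drug C has the lower rate overall. The two comparisons disagree.

yes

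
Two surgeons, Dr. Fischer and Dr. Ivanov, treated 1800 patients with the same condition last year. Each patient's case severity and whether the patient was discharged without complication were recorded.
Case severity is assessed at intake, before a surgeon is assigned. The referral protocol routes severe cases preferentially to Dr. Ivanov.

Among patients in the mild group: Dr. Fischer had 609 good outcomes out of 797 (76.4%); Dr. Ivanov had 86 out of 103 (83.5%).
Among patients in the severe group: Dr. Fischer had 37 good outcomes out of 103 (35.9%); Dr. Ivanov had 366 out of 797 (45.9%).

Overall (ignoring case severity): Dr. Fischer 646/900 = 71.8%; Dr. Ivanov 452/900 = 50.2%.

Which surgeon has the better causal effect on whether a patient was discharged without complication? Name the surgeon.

Dr. Ivanov

Within every case severity level Dr. Ivanov has the higher rate, yet pooled Dr. Fischer does — Simpson's reversal.
Since case severity is a pre-existing factor (not a product of the surgeon) and it affects the outcome on its own, it is a confounder. The stratified rates, not the pooled rate, identify the causal effect.
Within each level — mild: 76.4% vs 83.5%; severe: 35.9% vs 45.9% — Dr. Ivanov is higher every time.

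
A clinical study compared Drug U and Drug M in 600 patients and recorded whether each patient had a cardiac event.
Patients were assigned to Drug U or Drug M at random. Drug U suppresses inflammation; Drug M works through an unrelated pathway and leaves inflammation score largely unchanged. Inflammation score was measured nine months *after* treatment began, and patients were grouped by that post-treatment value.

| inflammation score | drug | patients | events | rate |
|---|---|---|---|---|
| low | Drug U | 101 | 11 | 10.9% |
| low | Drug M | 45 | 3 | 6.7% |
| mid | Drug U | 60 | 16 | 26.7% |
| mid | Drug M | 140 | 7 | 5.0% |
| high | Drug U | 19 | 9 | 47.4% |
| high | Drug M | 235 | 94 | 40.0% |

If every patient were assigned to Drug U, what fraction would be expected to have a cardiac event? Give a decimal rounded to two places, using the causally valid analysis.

0.20

Inflammation score is recorded after the drug and is itself shifted by it — it sits on the causal path from drug to outcome. Conditioning on a mediator would strip out part of the effect we want; the pooled comparison gives the total causal effect.
So P(outcome | do(Drug U)) is just the pooled rate for Drug U: 36/180 = 0.200.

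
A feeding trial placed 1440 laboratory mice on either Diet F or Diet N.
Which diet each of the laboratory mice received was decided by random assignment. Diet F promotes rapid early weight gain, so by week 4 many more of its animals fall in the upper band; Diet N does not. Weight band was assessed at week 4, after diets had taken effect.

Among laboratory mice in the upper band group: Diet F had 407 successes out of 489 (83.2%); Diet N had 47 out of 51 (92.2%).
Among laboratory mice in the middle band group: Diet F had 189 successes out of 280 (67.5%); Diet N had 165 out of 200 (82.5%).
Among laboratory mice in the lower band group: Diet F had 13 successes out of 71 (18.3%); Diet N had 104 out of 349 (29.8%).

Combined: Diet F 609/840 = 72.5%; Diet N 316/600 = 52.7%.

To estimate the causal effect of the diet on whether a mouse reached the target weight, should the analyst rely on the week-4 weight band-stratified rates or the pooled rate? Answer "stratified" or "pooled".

pooled

The stratified and pooled comparisons disagree (Diet N wins within each week-4 weight band; Diet F wins overall), so the answer turns on the causal role of week-4 weight band.
Week-4 weight band here is a post-treatment variable shaped by the diet; conditioning on it would introduce bias rather than remove it. The overall comparison is the causal one.
Pooled: Diet F 72.5% vs Diet N 52.7%; Diet F is higher overall.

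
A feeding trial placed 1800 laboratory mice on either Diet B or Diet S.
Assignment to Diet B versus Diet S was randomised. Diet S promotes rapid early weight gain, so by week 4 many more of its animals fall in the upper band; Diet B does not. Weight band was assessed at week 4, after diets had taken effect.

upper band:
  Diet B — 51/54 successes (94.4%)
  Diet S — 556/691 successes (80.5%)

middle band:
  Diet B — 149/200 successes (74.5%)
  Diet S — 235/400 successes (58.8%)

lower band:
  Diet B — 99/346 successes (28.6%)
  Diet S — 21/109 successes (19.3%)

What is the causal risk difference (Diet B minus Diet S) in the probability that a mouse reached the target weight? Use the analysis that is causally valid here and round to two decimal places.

-0.18

Because the diet influences week-4 weight band, week-4 weight band is a post-treatment mediator, not a confounder. Stratifying on it would bias the estimate; the causal effect is the crude pooled difference.
The causal difference is the pooled difference: 0.498 − 0.677 = -0.178.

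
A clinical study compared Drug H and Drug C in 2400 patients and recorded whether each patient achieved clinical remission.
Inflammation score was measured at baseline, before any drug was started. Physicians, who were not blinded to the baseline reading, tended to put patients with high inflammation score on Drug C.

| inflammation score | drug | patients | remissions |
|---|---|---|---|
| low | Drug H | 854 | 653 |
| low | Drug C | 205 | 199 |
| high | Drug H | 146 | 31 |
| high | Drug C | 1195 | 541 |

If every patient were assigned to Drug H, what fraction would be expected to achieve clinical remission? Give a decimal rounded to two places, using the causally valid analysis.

The imbalance in inflammation score arose from how patients were allocated, not from anything the drug did; and inflammation score independently affects the outcome. The pooled gap is confounded — condition on inflammation score.
Standardising Drug H to the population inflammation score mix: 0.441·653/854 + 0.559·31/146 = 0.456.

0.46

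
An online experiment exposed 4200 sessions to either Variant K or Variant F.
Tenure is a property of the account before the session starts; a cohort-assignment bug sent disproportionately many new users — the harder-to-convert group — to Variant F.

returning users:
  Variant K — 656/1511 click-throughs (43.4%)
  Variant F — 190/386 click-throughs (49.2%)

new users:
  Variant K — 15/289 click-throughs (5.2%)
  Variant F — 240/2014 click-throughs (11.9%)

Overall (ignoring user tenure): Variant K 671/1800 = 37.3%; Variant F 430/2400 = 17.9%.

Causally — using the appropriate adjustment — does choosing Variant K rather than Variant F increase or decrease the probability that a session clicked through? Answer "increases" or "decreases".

decreases

Since user tenure is a pre-existing factor (not a product of the variant) and it affects the outcome on its own, it is a confounder. The stratified rates, not the pooled rate, identify the causal effect.
Within each level — returning users: 43.4% vs 49.2%; new users: 5.2% vs 11.9% — Variant F is higher every time.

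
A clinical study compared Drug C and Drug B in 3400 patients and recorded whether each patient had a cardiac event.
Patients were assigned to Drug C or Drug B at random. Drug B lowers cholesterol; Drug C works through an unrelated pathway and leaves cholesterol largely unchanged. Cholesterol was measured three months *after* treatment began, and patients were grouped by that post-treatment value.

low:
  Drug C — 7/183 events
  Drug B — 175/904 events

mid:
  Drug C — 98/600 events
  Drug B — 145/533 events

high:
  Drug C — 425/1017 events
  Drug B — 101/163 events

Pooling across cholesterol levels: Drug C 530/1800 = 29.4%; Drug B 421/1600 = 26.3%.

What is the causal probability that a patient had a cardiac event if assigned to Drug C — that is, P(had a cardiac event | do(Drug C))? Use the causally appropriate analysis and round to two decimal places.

0.29

Drug C is lower inside every cholesterol stratum but Drug B is lower in aggregate. Whether to stratify depends on how cholesterol relates to the drug.
Because the drug influences cholesterol, cholesterol is a post-treatment mediator, not a confounder. Stratifying on it would bias the estimate; the causal effect is the crude pooled difference.
So P(outcome | do(Drug C)) is just the pooled rate for Drug C: 530/1800 = 0.294.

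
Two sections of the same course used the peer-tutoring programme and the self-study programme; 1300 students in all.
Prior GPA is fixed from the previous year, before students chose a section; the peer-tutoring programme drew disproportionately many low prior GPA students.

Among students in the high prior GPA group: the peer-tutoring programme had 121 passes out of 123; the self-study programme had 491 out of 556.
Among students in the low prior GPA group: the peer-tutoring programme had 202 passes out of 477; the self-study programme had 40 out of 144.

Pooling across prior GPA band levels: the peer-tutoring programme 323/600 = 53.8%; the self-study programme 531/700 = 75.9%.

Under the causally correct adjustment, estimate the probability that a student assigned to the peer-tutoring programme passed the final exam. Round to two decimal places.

Within every prior GPA band level the peer-tutoring programme has the higher rate, yet pooled the self-study programme does — Simpson's reversal.
Prior GPA band is set before the teaching method has any effect — it is not caused by the teaching method — and it independently drives the outcome. That makes it a confounder, so the causal comparison is within prior GPA band levels.
Standardising the peer-tutoring programme to the population prior GPA band mix: 0.522·121/123 + 0.478·202/477 = 0.716.

0.72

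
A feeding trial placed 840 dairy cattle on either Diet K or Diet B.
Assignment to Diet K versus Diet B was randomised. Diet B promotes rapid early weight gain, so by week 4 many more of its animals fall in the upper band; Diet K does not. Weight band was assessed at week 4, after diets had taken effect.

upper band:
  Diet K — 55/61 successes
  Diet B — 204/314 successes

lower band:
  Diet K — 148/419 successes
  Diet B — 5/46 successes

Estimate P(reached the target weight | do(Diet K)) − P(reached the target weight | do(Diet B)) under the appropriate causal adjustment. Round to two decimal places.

-0.16

The week-4 weight band-specific comparison favours Diet K throughout, but the pooled figures favour Diet B. The question is whether to condition on week-4 weight band.
Week-4 weight band lies on the pathway diet → week-4 weight band → outcome, so adjusting for it blocks the indirect effect. For the total causal effect of diet, use the unadjusted pooled rates.
The causal difference is the pooled difference: 0.423 − 0.581 = -0.158.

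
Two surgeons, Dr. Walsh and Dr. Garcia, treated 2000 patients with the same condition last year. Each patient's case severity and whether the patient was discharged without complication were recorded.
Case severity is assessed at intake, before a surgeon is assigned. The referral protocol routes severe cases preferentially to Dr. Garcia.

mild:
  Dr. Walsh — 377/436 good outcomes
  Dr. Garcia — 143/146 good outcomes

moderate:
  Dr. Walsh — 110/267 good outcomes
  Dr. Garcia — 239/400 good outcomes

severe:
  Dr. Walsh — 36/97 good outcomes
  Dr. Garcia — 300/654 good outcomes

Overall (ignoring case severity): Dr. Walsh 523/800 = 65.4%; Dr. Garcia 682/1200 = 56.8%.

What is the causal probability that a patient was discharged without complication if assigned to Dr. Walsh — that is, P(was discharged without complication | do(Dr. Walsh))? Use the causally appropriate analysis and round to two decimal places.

0.53

The stratified and pooled comparisons disagree (Dr. Garcia wins within each case severity; Dr. Walsh wins overall), so the answer turns on the causal role of case severity.
Case severity satisfies the back-door criterion: it is not a descendant of the surgeon, and it blocks the spurious path from surgeon to outcome. Adjusting for it (i.e., using the within-case severity rates) gives the causal effect.
Standardising Dr. Walsh to the population case severity mix: 0.291·377/436 + 0.334·110/267 + 0.376·36/97 = 0.528.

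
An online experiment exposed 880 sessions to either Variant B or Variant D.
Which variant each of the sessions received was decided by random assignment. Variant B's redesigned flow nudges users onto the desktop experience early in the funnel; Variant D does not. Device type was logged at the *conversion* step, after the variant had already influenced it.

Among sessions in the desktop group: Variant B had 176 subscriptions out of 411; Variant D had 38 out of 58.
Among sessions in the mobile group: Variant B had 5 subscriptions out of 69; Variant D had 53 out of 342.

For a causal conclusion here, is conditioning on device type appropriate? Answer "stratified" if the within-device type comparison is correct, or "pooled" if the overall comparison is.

pooled

The stratified and pooled comparisons disagree (Variant D wins within each device type; Variant B wins overall), so the answer turns on the causal role of device type.
Because the variant influences device type, device type is a post-treatment mediator, not a confounder. Stratifying on it would bias the estimate; the causal effect is the crude pooled difference.
Pooled: Variant B 37.7% vs Variant D 22.8%; Variant B is higher overall.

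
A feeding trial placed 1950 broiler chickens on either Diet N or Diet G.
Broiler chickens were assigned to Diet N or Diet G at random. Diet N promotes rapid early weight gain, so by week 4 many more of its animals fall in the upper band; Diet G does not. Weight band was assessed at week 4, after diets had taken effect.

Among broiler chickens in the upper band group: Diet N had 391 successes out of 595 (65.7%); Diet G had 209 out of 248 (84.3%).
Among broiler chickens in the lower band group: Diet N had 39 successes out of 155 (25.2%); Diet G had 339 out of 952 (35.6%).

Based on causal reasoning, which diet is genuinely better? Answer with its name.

Week-4 weight band lies on the pathway diet → week-4 weight band → outcome, so adjusting for it blocks the indirect effect. For the total causal effect of diet, use the unadjusted pooled rates.
Pooled: Diet N 57.3% vs Diet G 45.7%; Diet N is higher overall.

Diet N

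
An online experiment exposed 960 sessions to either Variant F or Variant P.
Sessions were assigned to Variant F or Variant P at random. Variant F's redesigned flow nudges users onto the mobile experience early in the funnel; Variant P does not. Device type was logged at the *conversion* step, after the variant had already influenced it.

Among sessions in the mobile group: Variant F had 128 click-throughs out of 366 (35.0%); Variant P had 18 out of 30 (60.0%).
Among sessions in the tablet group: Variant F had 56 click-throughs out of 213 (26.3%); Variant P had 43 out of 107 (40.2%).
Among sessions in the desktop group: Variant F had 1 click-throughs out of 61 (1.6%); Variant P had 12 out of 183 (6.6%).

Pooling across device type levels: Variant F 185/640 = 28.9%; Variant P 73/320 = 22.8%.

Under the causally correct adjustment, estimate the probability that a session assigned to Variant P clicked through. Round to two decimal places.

0.23

Device type here is a post-treatment variable shaped by the variant; conditioning on it would introduce bias rather than remove it. The overall comparison is the causal one.
So P(outcome | do(Variant P)) is just the pooled rate for Variant P: 73/320 = 0.228.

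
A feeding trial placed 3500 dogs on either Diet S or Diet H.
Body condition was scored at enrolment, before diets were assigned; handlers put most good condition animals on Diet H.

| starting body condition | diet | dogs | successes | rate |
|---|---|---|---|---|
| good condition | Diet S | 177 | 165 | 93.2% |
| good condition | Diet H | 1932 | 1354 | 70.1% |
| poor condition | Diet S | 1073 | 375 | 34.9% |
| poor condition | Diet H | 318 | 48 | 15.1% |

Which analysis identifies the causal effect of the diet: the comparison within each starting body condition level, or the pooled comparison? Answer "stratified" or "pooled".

stratified

Starting body condition differs across diets for reasons unrelated to any effect of the diet itself, and it separately predicts the outcome — a classic confounder. We must compare within starting body condition levels.
Within each level — good condition: 93.2% vs 70.1%; poor condition: 34.9% vs 15.1% — Diet S is higher every time.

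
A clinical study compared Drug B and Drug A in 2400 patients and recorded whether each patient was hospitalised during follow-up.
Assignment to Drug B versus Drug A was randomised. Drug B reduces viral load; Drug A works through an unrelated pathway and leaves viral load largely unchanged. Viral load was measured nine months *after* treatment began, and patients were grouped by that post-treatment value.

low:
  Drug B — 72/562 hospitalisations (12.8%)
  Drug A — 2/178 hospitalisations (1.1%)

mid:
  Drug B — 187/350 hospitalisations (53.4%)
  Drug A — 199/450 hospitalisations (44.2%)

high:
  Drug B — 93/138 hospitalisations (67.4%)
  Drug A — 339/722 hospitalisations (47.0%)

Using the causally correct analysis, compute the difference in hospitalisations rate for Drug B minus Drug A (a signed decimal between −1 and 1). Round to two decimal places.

Drug A is lower inside every viral load stratum but Drug B is lower in aggregate. Whether to stratify depends on how viral load relates to the drug.
Because the drug influences viral load, viral load is a post-treatment mediator, not a confounder. Stratifying on it would bias the estimate; the causal effect is the crude pooled difference.
The causal difference is the pooled difference: 0.335 − 0.400 = -0.065.

-0.06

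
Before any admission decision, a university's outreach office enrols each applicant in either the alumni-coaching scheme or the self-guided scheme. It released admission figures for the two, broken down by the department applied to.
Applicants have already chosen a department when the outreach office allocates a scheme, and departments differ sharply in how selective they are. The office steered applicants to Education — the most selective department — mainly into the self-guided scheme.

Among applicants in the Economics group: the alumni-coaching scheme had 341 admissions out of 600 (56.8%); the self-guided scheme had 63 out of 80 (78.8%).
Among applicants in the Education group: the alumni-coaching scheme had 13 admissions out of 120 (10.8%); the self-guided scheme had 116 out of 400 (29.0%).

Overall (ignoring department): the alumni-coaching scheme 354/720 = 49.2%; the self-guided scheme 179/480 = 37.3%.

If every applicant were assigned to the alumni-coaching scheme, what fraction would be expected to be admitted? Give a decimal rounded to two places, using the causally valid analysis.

The stratified and pooled comparisons disagree (the self-guided scheme wins within each department; the alumni-coaching scheme wins overall), so the answer turns on the causal role of department.
Here department is a common cause — it drives both which outreach scheme a case falls under and the outcome. The crude comparison mixes populations; the stratum-specific rates are the causally relevant ones.
Standardising the alumni-coaching scheme to the population department mix: 0.567·341/600 + 0.433·13/120 = 0.369.

0.37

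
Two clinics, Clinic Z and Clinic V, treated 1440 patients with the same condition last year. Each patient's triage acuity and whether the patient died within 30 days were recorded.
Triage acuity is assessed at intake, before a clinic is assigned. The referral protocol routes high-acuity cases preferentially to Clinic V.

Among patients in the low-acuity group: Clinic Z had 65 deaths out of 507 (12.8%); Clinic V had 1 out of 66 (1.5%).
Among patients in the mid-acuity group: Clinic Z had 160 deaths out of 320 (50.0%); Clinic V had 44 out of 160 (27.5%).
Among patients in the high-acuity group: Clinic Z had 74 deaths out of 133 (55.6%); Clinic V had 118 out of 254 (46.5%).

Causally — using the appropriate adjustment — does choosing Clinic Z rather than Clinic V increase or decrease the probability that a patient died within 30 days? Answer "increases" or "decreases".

Clinic V is lower inside every triage acuity stratum but Clinic Z is lower in aggregate. Whether to stratify depends on how triage acuity relates to the clinic.
Since triage acuity is a pre-existing factor (not a product of the clinic) and it affects the outcome on its own, it is a confounder. The stratified rates, not the pooled rate, identify the causal effect.
Within each level — low-acuity: 12.8% vs 1.5%; mid-acuity: 50.0% vs 27.5%; high-acuity: 55.6% vs 46.5% — Clinic V is lower every time.

increases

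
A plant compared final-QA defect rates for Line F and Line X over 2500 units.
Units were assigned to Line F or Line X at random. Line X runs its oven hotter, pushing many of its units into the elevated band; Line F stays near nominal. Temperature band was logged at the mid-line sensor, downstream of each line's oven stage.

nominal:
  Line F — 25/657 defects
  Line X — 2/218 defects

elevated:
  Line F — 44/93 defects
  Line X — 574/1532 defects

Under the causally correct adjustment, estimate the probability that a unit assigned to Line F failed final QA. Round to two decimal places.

In-process temperature band here is a post-treatment variable shaped by the line; conditioning on it would introduce bias rather than remove it. The overall comparison is the causal one.
So P(outcome | do(Line F)) is just the pooled rate for Line F: 69/750 = 0.092.

0.09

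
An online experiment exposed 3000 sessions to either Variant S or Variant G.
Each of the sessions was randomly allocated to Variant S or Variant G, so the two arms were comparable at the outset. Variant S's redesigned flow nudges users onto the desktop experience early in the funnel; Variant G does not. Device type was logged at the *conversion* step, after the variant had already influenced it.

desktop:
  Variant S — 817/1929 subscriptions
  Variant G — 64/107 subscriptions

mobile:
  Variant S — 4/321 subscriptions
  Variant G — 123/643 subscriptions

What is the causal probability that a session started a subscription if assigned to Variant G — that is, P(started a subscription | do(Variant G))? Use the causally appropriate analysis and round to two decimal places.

Device type lies on the pathway variant → device type → outcome, so adjusting for it blocks the indirect effect. For the total causal effect of variant, use the unadjusted pooled rates.
So P(outcome | do(Variant G)) is just the pooled rate for Variant G: 187/750 = 0.249.

0.25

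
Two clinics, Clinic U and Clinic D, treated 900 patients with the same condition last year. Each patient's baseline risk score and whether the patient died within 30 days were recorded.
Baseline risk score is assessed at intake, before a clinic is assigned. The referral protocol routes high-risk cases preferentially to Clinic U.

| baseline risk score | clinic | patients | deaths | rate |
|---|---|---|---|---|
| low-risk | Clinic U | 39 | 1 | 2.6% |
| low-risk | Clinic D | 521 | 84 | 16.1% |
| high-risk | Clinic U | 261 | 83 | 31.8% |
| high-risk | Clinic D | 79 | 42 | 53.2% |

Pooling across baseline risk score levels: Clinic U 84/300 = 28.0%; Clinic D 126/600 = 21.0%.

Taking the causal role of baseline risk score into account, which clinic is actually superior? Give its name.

Baseline risk score is set before the clinic has any effect — it is not caused by the clinic — and it independently drives the outcome. That makes it a confounder, so the causal comparison is within baseline risk score levels.
Within each level — low-risk: 2.6% vs 16.1%; high-risk: 31.8% vs 53.2% — Clinic U is lower every time.

Clinic U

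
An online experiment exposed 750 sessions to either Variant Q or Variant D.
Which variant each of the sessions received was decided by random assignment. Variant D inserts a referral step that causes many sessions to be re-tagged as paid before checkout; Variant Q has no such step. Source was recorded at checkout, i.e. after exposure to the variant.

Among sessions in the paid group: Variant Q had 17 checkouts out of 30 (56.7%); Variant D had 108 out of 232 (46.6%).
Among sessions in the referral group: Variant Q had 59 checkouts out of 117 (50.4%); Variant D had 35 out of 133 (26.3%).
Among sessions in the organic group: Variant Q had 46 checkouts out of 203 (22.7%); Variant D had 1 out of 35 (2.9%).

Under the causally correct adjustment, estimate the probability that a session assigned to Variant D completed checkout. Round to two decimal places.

0.36

Traffic source is downstream of the variant. One should not condition on a consequence of treatment, so the overall rates are the right comparison.
So P(outcome | do(Variant D)) is just the pooled rate for Variant D: 144/400 = 0.360.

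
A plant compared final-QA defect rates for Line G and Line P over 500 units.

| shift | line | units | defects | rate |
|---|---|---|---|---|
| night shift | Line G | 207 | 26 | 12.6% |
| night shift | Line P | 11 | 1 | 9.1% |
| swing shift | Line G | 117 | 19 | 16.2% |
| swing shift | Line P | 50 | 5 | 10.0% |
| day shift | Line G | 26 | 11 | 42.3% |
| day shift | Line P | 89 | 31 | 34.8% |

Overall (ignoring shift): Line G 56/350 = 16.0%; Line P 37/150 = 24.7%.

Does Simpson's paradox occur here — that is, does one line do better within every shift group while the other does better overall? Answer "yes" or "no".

Within each shift level (night shift 12.6% vs 9.1%; swing shift 16.2% vs 10.0%; day shift 42.3% vs 34.8%), Line P has the lower rate every time. Pooled: 16.0% vs 24.7% — Line G has the lower rate overall. The two comparisons disagree.

yes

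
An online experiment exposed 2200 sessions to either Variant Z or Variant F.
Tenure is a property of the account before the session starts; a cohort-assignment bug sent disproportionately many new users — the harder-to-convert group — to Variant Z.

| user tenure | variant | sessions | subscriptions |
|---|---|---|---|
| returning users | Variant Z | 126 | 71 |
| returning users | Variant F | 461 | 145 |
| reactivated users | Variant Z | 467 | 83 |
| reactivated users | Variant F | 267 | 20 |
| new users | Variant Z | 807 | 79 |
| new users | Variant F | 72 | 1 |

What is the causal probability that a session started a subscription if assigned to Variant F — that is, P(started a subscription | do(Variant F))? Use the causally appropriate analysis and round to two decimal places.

0.11

The imbalance in user tenure arose from how sessions were allocated, not from anything the variant did; and user tenure independently affects the outcome. The pooled gap is confounded — condition on user tenure.
Standardising Variant F to the population user tenure mix: 0.267·145/461 + 0.334·20/267 + 0.400·1/72 = 0.114.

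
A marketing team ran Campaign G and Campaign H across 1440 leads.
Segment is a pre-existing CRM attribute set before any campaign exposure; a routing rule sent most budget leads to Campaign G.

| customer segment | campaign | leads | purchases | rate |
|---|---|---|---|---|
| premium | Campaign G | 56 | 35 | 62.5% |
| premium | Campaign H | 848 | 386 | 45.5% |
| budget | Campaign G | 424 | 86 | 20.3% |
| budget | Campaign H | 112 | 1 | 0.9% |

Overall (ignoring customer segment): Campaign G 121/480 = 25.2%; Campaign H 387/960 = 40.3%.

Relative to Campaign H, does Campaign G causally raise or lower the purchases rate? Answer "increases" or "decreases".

Customer segment is set before the campaign has any effect — it is not caused by the campaign — and it independently drives the outcome. That makes it a confounder, so the causal comparison is within customer segment levels.
Within each level — premium: 62.5% vs 45.5%; budget: 20.3% vs 0.9% — Campaign G is higher every time.

increases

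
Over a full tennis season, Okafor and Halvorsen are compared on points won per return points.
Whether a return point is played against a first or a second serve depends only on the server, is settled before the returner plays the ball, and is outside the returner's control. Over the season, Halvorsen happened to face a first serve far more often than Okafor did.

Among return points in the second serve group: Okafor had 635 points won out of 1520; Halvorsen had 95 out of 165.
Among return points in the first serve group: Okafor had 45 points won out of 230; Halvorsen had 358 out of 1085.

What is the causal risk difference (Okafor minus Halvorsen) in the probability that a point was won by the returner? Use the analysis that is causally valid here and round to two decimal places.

Since serve type is a pre-existing factor (not a product of the player) and it affects the outcome on its own, it is a confounder. The stratified rates, not the pooled rate, identify the causal effect.
Adjusting over the population distribution of serve type: 0.562·(0.418−0.576) + 0.438·(0.196−0.330) = -0.148.

-0.15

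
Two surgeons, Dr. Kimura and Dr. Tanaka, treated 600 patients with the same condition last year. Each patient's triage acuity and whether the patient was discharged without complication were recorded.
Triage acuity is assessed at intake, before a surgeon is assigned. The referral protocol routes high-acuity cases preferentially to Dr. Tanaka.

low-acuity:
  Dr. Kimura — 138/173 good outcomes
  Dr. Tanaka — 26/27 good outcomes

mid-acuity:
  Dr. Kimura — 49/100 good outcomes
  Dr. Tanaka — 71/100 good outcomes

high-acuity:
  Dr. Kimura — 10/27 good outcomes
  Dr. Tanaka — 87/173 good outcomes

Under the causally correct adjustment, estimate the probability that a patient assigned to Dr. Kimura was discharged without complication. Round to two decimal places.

0.55

Here triage acuity is a common cause — it drives both which surgeon a case falls under and the outcome. The crude comparison mixes populations; the stratum-specific rates are the causally relevant ones.
Standardising Dr. Kimura to the population triage acuity mix: 0.333·138/173 + 0.333·49/100 + 0.333·10/27 = 0.553.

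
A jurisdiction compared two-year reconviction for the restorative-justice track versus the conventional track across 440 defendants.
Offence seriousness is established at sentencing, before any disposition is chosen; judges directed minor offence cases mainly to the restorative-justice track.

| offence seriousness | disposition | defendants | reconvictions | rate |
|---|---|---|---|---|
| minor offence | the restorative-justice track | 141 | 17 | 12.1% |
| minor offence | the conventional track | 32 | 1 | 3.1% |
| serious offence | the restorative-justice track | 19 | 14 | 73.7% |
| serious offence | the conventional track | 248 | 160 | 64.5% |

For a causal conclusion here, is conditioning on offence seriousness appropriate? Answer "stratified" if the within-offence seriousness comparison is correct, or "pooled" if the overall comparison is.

Offence seriousness is set before the disposition has any effect — it is not caused by the disposition — and it independently drives the outcome. That makes it a confounder, so the causal comparison is within offence seriousness levels.
Within each level — minor offence: 12.1% vs 3.1%; serious offence: 73.7% vs 64.5% — the conventional track is lower every time.

stratified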